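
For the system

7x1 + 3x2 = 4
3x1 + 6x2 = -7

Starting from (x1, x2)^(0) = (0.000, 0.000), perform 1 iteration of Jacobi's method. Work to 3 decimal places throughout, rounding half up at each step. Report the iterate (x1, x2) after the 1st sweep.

(0.571, -1.167)

Iteration 1:
  x1 = (4 - (3)·0.000) / (7) = 0.571
  x2 = (-7 - (3)·0.000) / (6) = -1.167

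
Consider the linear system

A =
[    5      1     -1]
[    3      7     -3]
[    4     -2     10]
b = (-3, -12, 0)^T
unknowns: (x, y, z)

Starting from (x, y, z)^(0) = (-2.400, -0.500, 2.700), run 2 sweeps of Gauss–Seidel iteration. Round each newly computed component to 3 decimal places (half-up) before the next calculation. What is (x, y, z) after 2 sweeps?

(-0.511, -1.551, -0.106)

Iteration 1:
  x = (-3 - (1)·-0.500 - (-1)·2.700) / (5) = 0.040
  y = (-12 - (3)·0.040 - (-3)·2.700) / (7) = -0.574
  z = (0 - (4)·0.040 - (-2)·-0.574) / (10) = -0.131
Iteration 2:
  x = (-3 - (1)·-0.574 - (-1)·-0.131) / (5) = -0.511
  y = (-12 - (3)·-0.511 - (-3)·-0.131) / (7) = -1.551
  z = (0 - (4)·-0.511 - (-2)·-1.551) / (10) = -0.106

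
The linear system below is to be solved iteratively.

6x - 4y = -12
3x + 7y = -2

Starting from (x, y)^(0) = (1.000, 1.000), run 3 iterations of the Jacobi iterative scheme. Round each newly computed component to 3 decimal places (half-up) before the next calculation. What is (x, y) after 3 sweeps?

Iteration 1:
  x = (-12 - (-4)·1.000) / (6) = -1.333
  y = (-2 - (3)·1.000) / (7) = -0.714
Iteration 2:
  x = (-12 - (-4)·-0.714) / (6) = -2.476
  y = (-2 - (3)·-1.333) / (7) = 0.286
Iteration 3:
  x = (-12 - (-4)·0.286) / (6) = -1.809
  y = (-2 - (3)·-2.476) / (7) = 0.775

(-1.809, 0.775)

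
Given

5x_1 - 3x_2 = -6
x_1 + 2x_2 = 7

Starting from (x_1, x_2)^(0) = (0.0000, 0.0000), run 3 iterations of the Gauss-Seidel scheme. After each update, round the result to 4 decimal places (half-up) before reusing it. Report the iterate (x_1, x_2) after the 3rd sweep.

(0.5220, 3.2390)

Iteration 1:
  x_1 = (-6 - (-3)·0.0000) / (5) = -1.2000
  x_2 = (7 - (1)·-1.2000) / (2) = 4.1000
Iteration 2:
  x_1 = (-6 - (-3)·4.1000) / (5) = 1.2600
  x_2 = (7 - (1)·1.2600) / (2) = 2.8700
Iteration 3:
  x_1 = (-6 - (-3)·2.8700) / (5) = 0.5220
  x_2 = (7 - (1)·0.5220) / (2) = 3.2390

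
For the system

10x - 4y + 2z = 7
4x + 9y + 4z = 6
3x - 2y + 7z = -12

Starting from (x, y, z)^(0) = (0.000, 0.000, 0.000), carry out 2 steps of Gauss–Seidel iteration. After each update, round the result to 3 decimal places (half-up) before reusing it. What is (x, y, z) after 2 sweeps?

Iteration 1:
  x = (7 - (-4)·0.000 - (2)·0.000) / (10) = 0.700
  y = (6 - (4)·0.700 - (4)·0.000) / (9) = 0.356
  z = (-12 - (3)·0.700 - (-2)·0.356) / (7) = -1.913
Iteration 2:
  x = (7 - (-4)·0.356 - (2)·-1.913) / (10) = 1.225
  y = (6 - (4)·1.225 - (4)·-1.913) / (9) = 0.972
  z = (-12 - (3)·1.225 - (-2)·0.972) / (7) = -1.962

(1.225, 0.972, -1.962)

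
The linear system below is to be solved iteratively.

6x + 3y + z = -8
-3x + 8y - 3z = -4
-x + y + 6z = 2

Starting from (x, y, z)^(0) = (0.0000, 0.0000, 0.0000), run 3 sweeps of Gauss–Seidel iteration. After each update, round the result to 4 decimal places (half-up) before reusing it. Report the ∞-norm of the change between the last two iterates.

Iteration 1:
  x = (-8 - (3)·0.0000 - (1)·0.0000) / (6) = -1.3333
  y = (-4 - (-3)·-1.3333 - (-3)·0.0000) / (8) = -1.0000
  z = (2 - (-1)·-1.3333 - (1)·-1.0000) / (6) = 0.2778
Iteration 2:
  x = (-8 - (3)·-1.0000 - (1)·0.2778) / (6) = -0.8796
  y = (-4 - (-3)·-0.8796 - (-3)·0.2778) / (8) = -0.7257
  z = (2 - (-1)·-0.8796 - (1)·-0.7257) / (6) = 0.3077
Iteration 3:
  x = (-8 - (3)·-0.7257 - (1)·0.3077) / (6) = -1.0218
  y = (-4 - (-3)·-1.0218 - (-3)·0.3077) / (8) = -0.7678
  z = (2 - (-1)·-1.0218 - (1)·-0.7678) / (6) = 0.2910
Change: (-0.1422, -0.0421, -0.0167) → max |·| = 0.1422

0.1422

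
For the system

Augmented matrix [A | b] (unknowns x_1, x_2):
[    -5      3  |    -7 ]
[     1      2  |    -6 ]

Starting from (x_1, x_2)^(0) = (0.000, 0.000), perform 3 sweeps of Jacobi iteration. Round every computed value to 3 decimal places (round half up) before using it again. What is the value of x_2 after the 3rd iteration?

-2.800

Iteration 1:
  x_1 = (-7 - (3)·0.000) / (-5) = 1.400
  x_2 = (-6 - (1)·0.000) / (2) = -3.000
Iteration 2:
  x_1 = (-7 - (3)·-3.000) / (-5) = -0.400
  x_2 = (-6 - (1)·1.400) / (2) = -3.700
Iteration 3:
  x_1 = (-7 - (3)·-3.700) / (-5) = -0.820
  x_2 = (-6 - (1)·-0.400) / (2) = -2.800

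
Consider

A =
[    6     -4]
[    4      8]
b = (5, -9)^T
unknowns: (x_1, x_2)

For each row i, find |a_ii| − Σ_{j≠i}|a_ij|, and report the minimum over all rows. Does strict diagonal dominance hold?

row 1: |6| − (4) = 2
row 2: |8| − (4) = 4
minimum over rows = 2 → strictly diagonally dominant (convergence guaranteed)

2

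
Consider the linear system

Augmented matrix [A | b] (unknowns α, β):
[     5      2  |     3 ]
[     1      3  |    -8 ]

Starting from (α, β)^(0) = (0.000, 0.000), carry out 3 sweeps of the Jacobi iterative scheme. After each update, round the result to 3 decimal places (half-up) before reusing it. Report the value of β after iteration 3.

Iteration 1:
  α = (3 - (2)·0.000) / (5) = 0.600
  β = (-8 - (1)·0.000) / (3) = -2.667
Iteration 2:
  α = (3 - (2)·-2.667) / (5) = 1.667
  β = (-8 - (1)·0.600) / (3) = -2.867
Iteration 3:
  α = (3 - (2)·-2.867) / (5) = 1.747
  β = (-8 - (1)·1.667) / (3) = -3.222

-3.222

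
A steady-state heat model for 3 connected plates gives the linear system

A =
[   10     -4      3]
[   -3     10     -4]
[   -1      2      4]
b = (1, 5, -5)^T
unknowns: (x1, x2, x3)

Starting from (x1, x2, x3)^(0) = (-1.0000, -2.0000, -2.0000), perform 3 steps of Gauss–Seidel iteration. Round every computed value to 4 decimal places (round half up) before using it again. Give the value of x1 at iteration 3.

0.5329

Iteration 1:
  x1 = (1 - (-4)·-2.0000 - (3)·-2.0000) / (10) = -0.1000
  x2 = (5 - (-3)·-0.1000 - (-4)·-2.0000) / (10) = -0.3300
  x3 = (-5 - (-1)·-0.1000 - (2)·-0.3300) / (4) = -1.1100
Iteration 2:
  x1 = (1 - (-4)·-0.3300 - (3)·-1.1100) / (10) = 0.3010
  x2 = (5 - (-3)·0.3010 - (-4)·-1.1100) / (10) = 0.1463
  x3 = (-5 - (-1)·0.3010 - (2)·0.1463) / (4) = -1.2479
Iteration 3:
  x1 = (1 - (-4)·0.1463 - (3)·-1.2479) / (10) = 0.5329
  x2 = (5 - (-3)·0.5329 - (-4)·-1.2479) / (10) = 0.1607
  x3 = (-5 - (-1)·0.5329 - (2)·0.1607) / (4) = -1.1971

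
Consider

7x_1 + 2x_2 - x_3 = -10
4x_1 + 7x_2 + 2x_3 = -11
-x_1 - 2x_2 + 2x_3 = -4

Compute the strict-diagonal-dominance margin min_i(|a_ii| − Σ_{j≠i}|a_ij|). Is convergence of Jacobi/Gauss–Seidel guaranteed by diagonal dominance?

-1

row 1: |7| − (2+1) = 4
row 2: |7| − (4+2) = 1
row 3: |2| − (1+2) = -1
minimum over rows = -1 → not strictly diagonally dominant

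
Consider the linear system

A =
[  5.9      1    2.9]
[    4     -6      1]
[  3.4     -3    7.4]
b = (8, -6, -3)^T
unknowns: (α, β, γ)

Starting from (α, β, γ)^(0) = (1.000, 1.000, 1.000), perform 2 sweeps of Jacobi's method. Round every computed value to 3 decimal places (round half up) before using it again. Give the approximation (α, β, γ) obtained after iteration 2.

(1.271, 1.387, 0.018)

Iteration 1:
  α = (8 - (1)·1.000 - (2.9)·1.000) / (5.9) = 0.695
  β = (-6 - (4)·1.000 - (1)·1.000) / (-6) = 1.833
  γ = (-3 - (3.4)·1.000 - (-3)·1.000) / (7.4) = -0.459
Iteration 2:
  α = (8 - (1)·1.833 - (2.9)·-0.459) / (5.9) = 1.271
  β = (-6 - (4)·0.695 - (1)·-0.459) / (-6) = 1.387
  γ = (-3 - (3.4)·0.695 - (-3)·1.833) / (7.4) = 0.018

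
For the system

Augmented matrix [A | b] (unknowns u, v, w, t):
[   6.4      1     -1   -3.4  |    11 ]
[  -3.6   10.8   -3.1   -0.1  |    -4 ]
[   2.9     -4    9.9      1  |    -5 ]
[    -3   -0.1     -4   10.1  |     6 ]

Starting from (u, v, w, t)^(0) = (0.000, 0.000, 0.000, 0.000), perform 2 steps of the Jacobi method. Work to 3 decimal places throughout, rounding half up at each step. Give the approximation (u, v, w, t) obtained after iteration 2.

(2.013, 0.063, -1.218, 0.901)

Iteration 1:
  u = (11 - (1)·0.000 - (-1)·0.000 - (-3.4)·0.000) / (6.4) = 1.719
  v = (-4 - (-3.6)·0.000 - (-3.1)·0.000 - (-0.1)·0.000) / (10.8) = -0.370
  w = (-5 - (2.9)·0.000 - (-4)·0.000 - (1)·0.000) / (9.9) = -0.505
  t = (6 - (-3)·0.000 - (-0.1)·0.000 - (-4)·0.000) / (10.1) = 0.594
Iteration 2:
  u = (11 - (1)·-0.370 - (-1)·-0.505 - (-3.4)·0.594) / (6.4) = 2.013
  v = (-4 - (-3.6)·1.719 - (-3.1)·-0.505 - (-0.1)·0.594) / (10.8) = 0.063
  w = (-5 - (2.9)·1.719 - (-4)·-0.370 - (1)·0.594) / (9.9) = -1.218
  t = (6 - (-3)·1.719 - (-0.1)·-0.370 - (-4)·-0.505) / (10.1) = 0.901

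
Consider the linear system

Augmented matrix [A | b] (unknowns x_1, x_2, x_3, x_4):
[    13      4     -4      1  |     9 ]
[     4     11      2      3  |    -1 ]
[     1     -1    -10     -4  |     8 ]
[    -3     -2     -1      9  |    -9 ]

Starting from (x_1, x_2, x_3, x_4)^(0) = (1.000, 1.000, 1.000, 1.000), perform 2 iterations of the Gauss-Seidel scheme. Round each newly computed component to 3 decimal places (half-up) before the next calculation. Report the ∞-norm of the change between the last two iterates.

0.917

Iteration 1:
  x_1 = (9 - (4)·1.000 - (-4)·1.000 - (1)·1.000) / (13) = 0.615
  x_2 = (-1 - (4)·0.615 - (2)·1.000 - (3)·1.000) / (11) = -0.769
  x_3 = (8 - (1)·0.615 - (-1)·-0.769 - (-4)·1.000) / (-10) = -1.062
  x_4 = (-9 - (-3)·0.615 - (-2)·-0.769 - (-1)·-1.062) / (9) = -1.084
Iteration 2:
  x_1 = (9 - (4)·-0.769 - (-4)·-1.062 - (1)·-1.084) / (13) = 0.686
  x_2 = (-1 - (4)·0.686 - (2)·-1.062 - (3)·-1.084) / (11) = 0.148
  x_3 = (8 - (1)·0.686 - (-1)·0.148 - (-4)·-1.084) / (-10) = -0.313
  x_4 = (-9 - (-3)·0.686 - (-2)·0.148 - (-1)·-0.313) / (9) = -0.773
Change: (0.071, 0.917, 0.749, 0.311) → max |·| = 0.917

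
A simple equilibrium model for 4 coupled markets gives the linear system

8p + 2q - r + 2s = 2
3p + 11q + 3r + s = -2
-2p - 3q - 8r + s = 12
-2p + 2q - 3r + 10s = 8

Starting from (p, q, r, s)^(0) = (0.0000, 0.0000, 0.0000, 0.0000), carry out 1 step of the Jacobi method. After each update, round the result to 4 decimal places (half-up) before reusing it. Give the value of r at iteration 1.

-1.5000

Iteration 1:
  p = (2 - (2)·0.0000 - (-1)·0.0000 - (2)·0.0000) / (8) = 0.2500
  q = (-2 - (3)·0.0000 - (3)·0.0000 - (1)·0.0000) / (11) = -0.1818
  r = (12 - (-2)·0.0000 - (-3)·0.0000 - (1)·0.0000) / (-8) = -1.5000
  s = (8 - (-2)·0.0000 - (2)·0.0000 - (-3)·0.0000) / (10) = 0.8000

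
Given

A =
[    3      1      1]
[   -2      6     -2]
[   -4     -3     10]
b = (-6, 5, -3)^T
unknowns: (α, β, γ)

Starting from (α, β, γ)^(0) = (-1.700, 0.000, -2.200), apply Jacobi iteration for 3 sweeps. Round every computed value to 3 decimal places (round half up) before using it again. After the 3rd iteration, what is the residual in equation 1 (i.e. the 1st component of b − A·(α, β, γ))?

0.006

Iteration 1:
  α = (-6 - (1)·0.000 - (1)·-2.200) / (3) = -1.267
  β = (5 - (-2)·-1.700 - (-2)·-2.200) / (6) = -0.467
  γ = (-3 - (-4)·-1.700 - (-3)·0.000) / (10) = -0.980
Iteration 2:
  α = (-6 - (1)·-0.467 - (1)·-0.980) / (3) = -1.518
  β = (5 - (-2)·-1.267 - (-2)·-0.980) / (6) = 0.084
  γ = (-3 - (-4)·-1.267 - (-3)·-0.467) / (10) = -0.947
Iteration 3:
  α = (-6 - (1)·0.084 - (1)·-0.947) / (3) = -1.712
  β = (5 - (-2)·-1.518 - (-2)·-0.947) / (6) = 0.012
  γ = (-3 - (-4)·-1.518 - (-3)·0.084) / (10) = -0.882
Residual b − A·x = (0.006, -0.260, -0.992)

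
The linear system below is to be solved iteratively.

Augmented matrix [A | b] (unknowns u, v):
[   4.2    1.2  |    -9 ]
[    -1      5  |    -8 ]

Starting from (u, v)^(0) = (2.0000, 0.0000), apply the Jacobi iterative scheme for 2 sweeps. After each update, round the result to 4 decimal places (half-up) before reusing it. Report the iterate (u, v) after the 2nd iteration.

Iteration 1:
  u = (-9 - (1.2)·0.0000) / (4.2) = -2.1429
  v = (-8 - (-1)·2.0000) / (5) = -1.2000
Iteration 2:
  u = (-9 - (1.2)·-1.2000) / (4.2) = -1.8000
  v = (-8 - (-1)·-2.1429) / (5) = -2.0286

(-1.8000, -2.0286)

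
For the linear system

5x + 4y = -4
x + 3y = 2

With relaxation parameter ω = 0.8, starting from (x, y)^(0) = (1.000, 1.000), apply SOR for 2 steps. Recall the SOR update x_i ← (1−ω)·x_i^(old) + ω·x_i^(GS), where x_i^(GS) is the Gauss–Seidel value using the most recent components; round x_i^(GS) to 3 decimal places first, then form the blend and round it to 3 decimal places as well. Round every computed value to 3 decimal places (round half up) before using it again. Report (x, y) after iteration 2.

Iteration 1:
  x: GS value = (-4 - (4)·1.000) / (5) = -1.600;  x ← (1−ω)·1.000 + ω·-1.600 = -1.080
  y: GS value = (2 - (1)·-1.080) / (3) = 1.027;  y ← (1−ω)·1.000 + ω·1.027 = 1.022
Iteration 2:
  x: GS value = (-4 - (4)·1.022) / (5) = -1.618;  x ← (1−ω)·-1.080 + ω·-1.618 = -1.510
  y: GS value = (2 - (1)·-1.510) / (3) = 1.170;  y ← (1−ω)·1.022 + ω·1.170 = 1.140

(-1.510, 1.140)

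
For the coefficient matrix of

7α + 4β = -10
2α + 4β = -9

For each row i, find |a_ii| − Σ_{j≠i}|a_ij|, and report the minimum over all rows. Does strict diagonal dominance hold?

row 1: |7| − (4) = 3
row 2: |4| − (2) = 2
minimum over rows = 2 → strictly diagonally dominant (convergence guaranteed)

2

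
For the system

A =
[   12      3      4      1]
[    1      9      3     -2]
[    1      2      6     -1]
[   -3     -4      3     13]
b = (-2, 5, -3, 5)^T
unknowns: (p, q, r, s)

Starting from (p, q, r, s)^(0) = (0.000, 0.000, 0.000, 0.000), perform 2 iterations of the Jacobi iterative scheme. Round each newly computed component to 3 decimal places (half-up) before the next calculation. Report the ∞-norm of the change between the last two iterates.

Iteration 1:
  p = (-2 - (3)·0.000 - (4)·0.000 - (1)·0.000) / (12) = -0.167
  q = (5 - (1)·0.000 - (3)·0.000 - (-2)·0.000) / (9) = 0.556
  r = (-3 - (1)·0.000 - (2)·0.000 - (-1)·0.000) / (6) = -0.500
  s = (5 - (-3)·0.000 - (-4)·0.000 - (3)·0.000) / (13) = 0.385
Iteration 2:
  p = (-2 - (3)·0.556 - (4)·-0.500 - (1)·0.385) / (12) = -0.171
  q = (5 - (1)·-0.167 - (3)·-0.500 - (-2)·0.385) / (9) = 0.826
  r = (-3 - (1)·-0.167 - (2)·0.556 - (-1)·0.385) / (6) = -0.593
  s = (5 - (-3)·-0.167 - (-4)·0.556 - (3)·-0.500) / (13) = 0.633
Change: (-0.004, 0.270, -0.093, 0.248) → max |·| = 0.270

0.270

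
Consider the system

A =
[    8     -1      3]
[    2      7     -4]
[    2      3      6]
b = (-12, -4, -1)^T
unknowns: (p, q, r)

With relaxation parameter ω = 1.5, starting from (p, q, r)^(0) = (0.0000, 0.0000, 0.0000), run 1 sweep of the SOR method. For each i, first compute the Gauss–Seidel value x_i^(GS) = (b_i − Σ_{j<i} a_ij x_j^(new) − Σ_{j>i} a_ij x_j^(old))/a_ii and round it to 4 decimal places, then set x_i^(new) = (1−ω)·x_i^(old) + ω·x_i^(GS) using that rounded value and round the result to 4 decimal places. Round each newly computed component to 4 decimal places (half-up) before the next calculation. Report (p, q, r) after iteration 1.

Iteration 1:
  p: GS value = (-12 - (-1)·0.0000 - (3)·0.0000) / (8) = -1.5000;  p ← (1−ω)·0.0000 + ω·-1.5000 = -2.2500
  q: GS value = (-4 - (2)·-2.2500 - (-4)·0.0000) / (7) = 0.0714;  q ← (1−ω)·0.0000 + ω·0.0714 = 0.1071
  r: GS value = (-1 - (2)·-2.2500 - (3)·0.1071) / (6) = 0.5298;  r ← (1−ω)·0.0000 + ω·0.5298 = 0.7947

(-2.2500, 0.1071, 0.7947)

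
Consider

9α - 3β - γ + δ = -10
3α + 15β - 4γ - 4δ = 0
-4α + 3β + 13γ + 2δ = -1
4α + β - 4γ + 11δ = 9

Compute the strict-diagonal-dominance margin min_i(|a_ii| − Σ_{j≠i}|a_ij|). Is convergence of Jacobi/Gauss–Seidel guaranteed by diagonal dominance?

2

row 1: |9| − (3+1+1) = 4
row 2: |15| − (3+4+4) = 4
row 3: |13| − (4+3+2) = 4
row 4: |11| − (4+1+4) = 2
minimum over rows = 2 → strictly diagonally dominant (convergence guaranteed)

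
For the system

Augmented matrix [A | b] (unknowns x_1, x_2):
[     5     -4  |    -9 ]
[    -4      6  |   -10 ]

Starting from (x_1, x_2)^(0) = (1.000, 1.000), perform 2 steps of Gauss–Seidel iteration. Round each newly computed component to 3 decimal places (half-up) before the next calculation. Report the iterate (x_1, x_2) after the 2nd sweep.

(-3.666, -4.111)

Iteration 1:
  x_1 = (-9 - (-4)·1.000) / (5) = -1.000
  x_2 = (-10 - (-4)·-1.000) / (6) = -2.333
Iteration 2:
  x_1 = (-9 - (-4)·-2.333) / (5) = -3.666
  x_2 = (-10 - (-4)·-3.666) / (6) = -4.111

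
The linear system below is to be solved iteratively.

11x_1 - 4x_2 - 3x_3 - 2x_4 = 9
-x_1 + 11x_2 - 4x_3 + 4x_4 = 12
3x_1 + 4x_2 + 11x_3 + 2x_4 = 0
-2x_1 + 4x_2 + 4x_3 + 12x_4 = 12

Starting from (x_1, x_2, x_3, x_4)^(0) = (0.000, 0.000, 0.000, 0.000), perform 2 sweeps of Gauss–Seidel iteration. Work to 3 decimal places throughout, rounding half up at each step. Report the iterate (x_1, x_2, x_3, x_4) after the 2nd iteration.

Iteration 1:
  x_1 = (9 - (-4)·0.000 - (-3)·0.000 - (-2)·0.000) / (11) = 0.818
  x_2 = (12 - (-1)·0.818 - (-4)·0.000 - (4)·0.000) / (11) = 1.165
  x_3 = (0 - (3)·0.818 - (4)·1.165 - (2)·0.000) / (11) = -0.647
  x_4 = (12 - (-2)·0.818 - (4)·1.165 - (4)·-0.647) / (12) = 0.964
Iteration 2:
  x_1 = (9 - (-4)·1.165 - (-3)·-0.647 - (-2)·0.964) / (11) = 1.241
  x_2 = (12 - (-1)·1.241 - (-4)·-0.647 - (4)·0.964) / (11) = 0.618
  x_3 = (0 - (3)·1.241 - (4)·0.618 - (2)·0.964) / (11) = -0.738
  x_4 = (12 - (-2)·1.241 - (4)·0.618 - (4)·-0.738) / (12) = 1.247

(1.241, 0.618, -0.738, 1.247)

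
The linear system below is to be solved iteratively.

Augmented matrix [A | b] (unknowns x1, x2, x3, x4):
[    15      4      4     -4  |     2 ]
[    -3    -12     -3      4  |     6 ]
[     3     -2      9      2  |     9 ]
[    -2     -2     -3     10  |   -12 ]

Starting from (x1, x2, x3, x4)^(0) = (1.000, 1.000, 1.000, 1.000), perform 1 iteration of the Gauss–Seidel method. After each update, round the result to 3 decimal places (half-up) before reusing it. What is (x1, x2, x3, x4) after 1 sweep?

(-0.133, -0.383, 0.737, -1.082)

Iteration 1:
  x1 = (2 - (4)·1.000 - (4)·1.000 - (-4)·1.000) / (15) = -0.133
  x2 = (6 - (-3)·-0.133 - (-3)·1.000 - (4)·1.000) / (-12) = -0.383
  x3 = (9 - (3)·-0.133 - (-2)·-0.383 - (2)·1.000) / (9) = 0.737
  x4 = (-12 - (-2)·-0.133 - (-2)·-0.383 - (-3)·0.737) / (10) = -1.082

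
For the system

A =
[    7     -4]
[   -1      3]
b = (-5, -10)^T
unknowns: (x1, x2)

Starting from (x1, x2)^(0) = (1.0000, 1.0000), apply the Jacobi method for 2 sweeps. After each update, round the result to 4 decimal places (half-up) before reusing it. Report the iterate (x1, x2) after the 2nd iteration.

(-2.4286, -3.3810)

Iteration 1:
  x1 = (-5 - (-4)·1.0000) / (7) = -0.1429
  x2 = (-10 - (-1)·1.0000) / (3) = -3.0000
Iteration 2:
  x1 = (-5 - (-4)·-3.0000) / (7) = -2.4286
  x2 = (-10 - (-1)·-0.1429) / (3) = -3.3810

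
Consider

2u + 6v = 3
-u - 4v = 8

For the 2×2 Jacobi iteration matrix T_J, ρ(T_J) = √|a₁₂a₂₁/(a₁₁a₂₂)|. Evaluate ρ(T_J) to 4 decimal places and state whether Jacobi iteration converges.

a₁₂a₂₁/(a₁₁a₂₂) = (6)·(-1) / ((2)·(-4)) = 0.750000
ρ = √|0.750000| = √0.750000 = 0.8660
ρ < 1, so Jacobi converges

0.8660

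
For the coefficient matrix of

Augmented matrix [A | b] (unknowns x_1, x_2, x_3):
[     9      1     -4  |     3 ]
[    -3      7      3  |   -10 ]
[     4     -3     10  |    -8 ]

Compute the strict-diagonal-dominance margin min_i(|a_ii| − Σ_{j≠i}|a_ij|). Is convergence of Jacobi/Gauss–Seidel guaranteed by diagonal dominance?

1

row 1: |9| − (1+4) = 4
row 2: |7| − (3+3) = 1
row 3: |10| − (4+3) = 3
minimum over rows = 1 → strictly diagonally dominant (convergence guaranteed)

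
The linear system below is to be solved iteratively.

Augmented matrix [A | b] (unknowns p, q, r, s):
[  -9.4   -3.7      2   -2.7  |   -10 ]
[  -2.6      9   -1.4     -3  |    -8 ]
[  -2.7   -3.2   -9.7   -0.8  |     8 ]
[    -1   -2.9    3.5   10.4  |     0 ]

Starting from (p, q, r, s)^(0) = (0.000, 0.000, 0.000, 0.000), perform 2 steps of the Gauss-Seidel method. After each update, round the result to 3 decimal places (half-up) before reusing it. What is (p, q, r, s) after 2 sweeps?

(1.023, -0.654, -0.915, 0.224)

Iteration 1:
  p = (-10 - (-3.7)·0.000 - (2)·0.000 - (-2.7)·0.000) / (-9.4) = 1.064
  q = (-8 - (-2.6)·1.064 - (-1.4)·0.000 - (-3)·0.000) / (9) = -0.582
  r = (8 - (-2.7)·1.064 - (-3.2)·-0.582 - (-0.8)·0.000) / (-9.7) = -0.929
  s = (0 - (-1)·1.064 - (-2.9)·-0.582 - (3.5)·-0.929) / (10.4) = 0.253
Iteration 2:
  p = (-10 - (-3.7)·-0.582 - (2)·-0.929 - (-2.7)·0.253) / (-9.4) = 1.023
  q = (-8 - (-2.6)·1.023 - (-1.4)·-0.929 - (-3)·0.253) / (9) = -0.654
  r = (8 - (-2.7)·1.023 - (-3.2)·-0.654 - (-0.8)·0.253) / (-9.7) = -0.915
  s = (0 - (-1)·1.023 - (-2.9)·-0.654 - (3.5)·-0.915) / (10.4) = 0.224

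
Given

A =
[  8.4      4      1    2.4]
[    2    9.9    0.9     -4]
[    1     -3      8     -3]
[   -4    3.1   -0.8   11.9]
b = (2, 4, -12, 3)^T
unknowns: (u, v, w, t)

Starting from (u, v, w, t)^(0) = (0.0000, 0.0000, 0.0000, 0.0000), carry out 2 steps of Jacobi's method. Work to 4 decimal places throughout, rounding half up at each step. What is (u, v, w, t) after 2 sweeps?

Iteration 1:
  u = (2 - (4)·0.0000 - (1)·0.0000 - (2.4)·0.0000) / (8.4) = 0.2381
  v = (4 - (2)·0.0000 - (0.9)·0.0000 - (-4)·0.0000) / (9.9) = 0.4040
  w = (-12 - (1)·0.0000 - (-3)·0.0000 - (-3)·0.0000) / (8) = -1.5000
  t = (3 - (-4)·0.0000 - (3.1)·0.0000 - (-0.8)·0.0000) / (11.9) = 0.2521
Iteration 2:
  u = (2 - (4)·0.4040 - (1)·-1.5000 - (2.4)·0.2521) / (8.4) = 0.1523
  v = (4 - (2)·0.2381 - (0.9)·-1.5000 - (-4)·0.2521) / (9.9) = 0.5942
  w = (-12 - (1)·0.2381 - (-3)·0.4040 - (-3)·0.2521) / (8) = -1.2837
  t = (3 - (-4)·0.2381 - (3.1)·0.4040 - (-0.8)·-1.5000) / (11.9) = 0.1261

(0.1523, 0.5942, -1.2837, 0.1261)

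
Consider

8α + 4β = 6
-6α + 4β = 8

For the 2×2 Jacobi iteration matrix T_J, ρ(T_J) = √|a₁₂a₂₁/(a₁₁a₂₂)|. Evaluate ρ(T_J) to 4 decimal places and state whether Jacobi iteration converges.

0.8660

a₁₂a₂₁/(a₁₁a₂₂) = (4)·(-6) / ((8)·(4)) = -0.750000
ρ = √|-0.750000| = √0.750000 = 0.8660
ρ < 1, so Jacobi converges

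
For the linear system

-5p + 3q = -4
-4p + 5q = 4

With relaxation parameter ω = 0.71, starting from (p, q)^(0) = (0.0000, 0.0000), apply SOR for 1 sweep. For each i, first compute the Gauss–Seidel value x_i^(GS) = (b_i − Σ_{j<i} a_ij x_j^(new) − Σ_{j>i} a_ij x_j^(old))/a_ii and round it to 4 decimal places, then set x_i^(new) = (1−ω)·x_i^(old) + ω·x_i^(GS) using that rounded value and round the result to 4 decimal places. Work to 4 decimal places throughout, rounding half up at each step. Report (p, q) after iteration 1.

(0.5680, 0.8906)

Iteration 1:
  p: GS value = (-4 - (3)·0.0000) / (-5) = 0.8000;  p ← (1−ω)·0.0000 + ω·0.8000 = 0.5680
  q: GS value = (4 - (-4)·0.5680) / (5) = 1.2544;  q ← (1−ω)·0.0000 + ω·1.2544 = 0.8906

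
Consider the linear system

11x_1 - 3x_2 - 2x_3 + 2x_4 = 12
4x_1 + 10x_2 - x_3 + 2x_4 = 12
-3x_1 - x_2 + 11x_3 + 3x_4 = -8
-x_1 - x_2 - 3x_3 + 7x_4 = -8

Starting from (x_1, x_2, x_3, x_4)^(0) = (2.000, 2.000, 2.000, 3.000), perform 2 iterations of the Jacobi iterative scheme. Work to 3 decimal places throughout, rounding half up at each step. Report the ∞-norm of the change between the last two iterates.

1.572

Iteration 1:
  x_1 = (12 - (-3)·2.000 - (-2)·2.000 - (2)·3.000) / (11) = 1.455
  x_2 = (12 - (4)·2.000 - (-1)·2.000 - (2)·3.000) / (10) = 0.000
  x_3 = (-8 - (-3)·2.000 - (-1)·2.000 - (3)·3.000) / (11) = -0.818
  x_4 = (-8 - (-1)·2.000 - (-1)·2.000 - (-3)·2.000) / (7) = 0.286
Iteration 2:
  x_1 = (12 - (-3)·0.000 - (-2)·-0.818 - (2)·0.286) / (11) = 0.890
  x_2 = (12 - (4)·1.455 - (-1)·-0.818 - (2)·0.286) / (10) = 0.479
  x_3 = (-8 - (-3)·1.455 - (-1)·0.000 - (3)·0.286) / (11) = -0.408
  x_4 = (-8 - (-1)·1.455 - (-1)·0.000 - (-3)·-0.818) / (7) = -1.286
Change: (-0.565, 0.479, 0.410, -1.572) → max |·| = 1.572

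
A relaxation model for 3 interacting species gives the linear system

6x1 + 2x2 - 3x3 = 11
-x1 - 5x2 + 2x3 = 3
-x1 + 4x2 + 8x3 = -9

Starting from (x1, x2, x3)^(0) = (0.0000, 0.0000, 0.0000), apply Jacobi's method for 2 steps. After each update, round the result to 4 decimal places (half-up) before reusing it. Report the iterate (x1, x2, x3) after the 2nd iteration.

(1.4708, -1.4167, -0.5958)

Iteration 1:
  x1 = (11 - (2)·0.0000 - (-3)·0.0000) / (6) = 1.8333
  x2 = (3 - (-1)·0.0000 - (2)·0.0000) / (-5) = -0.6000
  x3 = (-9 - (-1)·0.0000 - (4)·0.0000) / (8) = -1.1250
Iteration 2:
  x1 = (11 - (2)·-0.6000 - (-3)·-1.1250) / (6) = 1.4708
  x2 = (3 - (-1)·1.8333 - (2)·-1.1250) / (-5) = -1.4167
  x3 = (-9 - (-1)·1.8333 - (4)·-0.6000) / (8) = -0.5958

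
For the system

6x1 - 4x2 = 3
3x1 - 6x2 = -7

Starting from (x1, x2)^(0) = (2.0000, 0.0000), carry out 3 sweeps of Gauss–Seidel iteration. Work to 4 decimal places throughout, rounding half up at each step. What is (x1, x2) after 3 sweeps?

(1.7593, 2.0463)

Iteration 1:
  x1 = (3 - (-4)·0.0000) / (6) = 0.5000
  x2 = (-7 - (3)·0.5000) / (-6) = 1.4167
Iteration 2:
  x1 = (3 - (-4)·1.4167) / (6) = 1.4445
  x2 = (-7 - (3)·1.4445) / (-6) = 1.8889
Iteration 3:
  x1 = (3 - (-4)·1.8889) / (6) = 1.7593
  x2 = (-7 - (3)·1.7593) / (-6) = 2.0463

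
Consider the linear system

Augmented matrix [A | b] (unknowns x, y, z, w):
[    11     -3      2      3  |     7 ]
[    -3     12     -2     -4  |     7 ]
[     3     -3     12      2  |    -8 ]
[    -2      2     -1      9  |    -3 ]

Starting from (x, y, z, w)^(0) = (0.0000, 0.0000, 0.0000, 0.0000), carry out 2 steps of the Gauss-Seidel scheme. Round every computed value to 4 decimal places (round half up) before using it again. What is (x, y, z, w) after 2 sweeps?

Iteration 1:
  x = (7 - (-3)·0.0000 - (2)·0.0000 - (3)·0.0000) / (11) = 0.6364
  y = (7 - (-3)·0.6364 - (-2)·0.0000 - (-4)·0.0000) / (12) = 0.7424
  z = (-8 - (3)·0.6364 - (-3)·0.7424 - (2)·0.0000) / (12) = -0.6402
  w = (-3 - (-2)·0.6364 - (2)·0.7424 - (-1)·-0.6402) / (9) = -0.4280
Iteration 2:
  x = (7 - (-3)·0.7424 - (2)·-0.6402 - (3)·-0.4280) / (11) = 1.0720
  y = (7 - (-3)·1.0720 - (-2)·-0.6402 - (-4)·-0.4280) / (12) = 0.6020
  z = (-8 - (3)·1.0720 - (-3)·0.6020 - (2)·-0.4280) / (12) = -0.7128
  w = (-3 - (-2)·1.0720 - (2)·0.6020 - (-1)·-0.7128) / (9) = -0.3081

(1.0720, 0.6020, -0.7128, -0.3081)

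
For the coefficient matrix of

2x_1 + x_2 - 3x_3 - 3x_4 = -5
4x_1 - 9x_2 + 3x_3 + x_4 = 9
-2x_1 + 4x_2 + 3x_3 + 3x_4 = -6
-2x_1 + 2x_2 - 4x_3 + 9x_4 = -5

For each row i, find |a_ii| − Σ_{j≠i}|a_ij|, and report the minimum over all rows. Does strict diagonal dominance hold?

-6

row 1: |2| − (1+3+3) = -5
row 2: |-9| − (4+3+1) = 1
row 3: |3| − (2+4+3) = -6
row 4: |9| − (2+2+4) = 1
minimum over rows = -6 → not strictly diagonally dominant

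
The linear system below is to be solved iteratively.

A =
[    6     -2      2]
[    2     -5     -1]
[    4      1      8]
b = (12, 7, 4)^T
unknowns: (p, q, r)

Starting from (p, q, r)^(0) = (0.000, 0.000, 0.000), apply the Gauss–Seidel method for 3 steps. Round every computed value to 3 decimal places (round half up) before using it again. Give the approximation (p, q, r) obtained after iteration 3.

Iteration 1:
  p = (12 - (-2)·0.000 - (2)·0.000) / (6) = 2.000
  q = (7 - (2)·2.000 - (-1)·0.000) / (-5) = -0.600
  r = (4 - (4)·2.000 - (1)·-0.600) / (8) = -0.425
Iteration 2:
  p = (12 - (-2)·-0.600 - (2)·-0.425) / (6) = 1.942
  q = (7 - (2)·1.942 - (-1)·-0.425) / (-5) = -0.538
  r = (4 - (4)·1.942 - (1)·-0.538) / (8) = -0.404
Iteration 3:
  p = (12 - (-2)·-0.538 - (2)·-0.404) / (6) = 1.955
  q = (7 - (2)·1.955 - (-1)·-0.404) / (-5) = -0.537
  r = (4 - (4)·1.955 - (1)·-0.537) / (8) = -0.410

(1.955, -0.537, -0.410)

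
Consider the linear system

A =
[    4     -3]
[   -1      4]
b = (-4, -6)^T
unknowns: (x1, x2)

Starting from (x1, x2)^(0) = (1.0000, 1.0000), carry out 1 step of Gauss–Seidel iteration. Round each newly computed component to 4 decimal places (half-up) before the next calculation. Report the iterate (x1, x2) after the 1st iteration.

(-0.2500, -1.5625)

Iteration 1:
  x1 = (-4 - (-3)·1.0000) / (4) = -0.2500
  x2 = (-6 - (-1)·-0.2500) / (4) = -1.5625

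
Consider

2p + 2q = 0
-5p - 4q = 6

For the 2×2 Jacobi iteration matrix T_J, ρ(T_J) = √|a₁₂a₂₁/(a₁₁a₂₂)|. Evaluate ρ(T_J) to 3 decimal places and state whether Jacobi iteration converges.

a₁₂a₂₁/(a₁₁a₂₂) = (2)·(-5) / ((2)·(-4)) = 1.250000
ρ = √|1.250000| = √1.250000 = 1.118
ρ > 1, so Jacobi diverges

1.118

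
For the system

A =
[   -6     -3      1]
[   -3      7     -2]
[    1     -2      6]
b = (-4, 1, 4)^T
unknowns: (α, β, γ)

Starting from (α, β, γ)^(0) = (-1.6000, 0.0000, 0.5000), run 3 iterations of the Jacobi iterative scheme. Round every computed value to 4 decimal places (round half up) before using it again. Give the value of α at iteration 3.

0.3693

Iteration 1:
  α = (-4 - (-3)·0.0000 - (1)·0.5000) / (-6) = 0.7500
  β = (1 - (-3)·-1.6000 - (-2)·0.5000) / (7) = -0.4000
  γ = (4 - (1)·-1.6000 - (-2)·0.0000) / (6) = 0.9333
Iteration 2:
  α = (-4 - (-3)·-0.4000 - (1)·0.9333) / (-6) = 1.0222
  β = (1 - (-3)·0.7500 - (-2)·0.9333) / (7) = 0.7309
  γ = (4 - (1)·0.7500 - (-2)·-0.4000) / (6) = 0.4083
Iteration 3:
  α = (-4 - (-3)·0.7309 - (1)·0.4083) / (-6) = 0.3693
  β = (1 - (-3)·1.0222 - (-2)·0.4083) / (7) = 0.6976
  γ = (4 - (1)·1.0222 - (-2)·0.7309) / (6) = 0.7399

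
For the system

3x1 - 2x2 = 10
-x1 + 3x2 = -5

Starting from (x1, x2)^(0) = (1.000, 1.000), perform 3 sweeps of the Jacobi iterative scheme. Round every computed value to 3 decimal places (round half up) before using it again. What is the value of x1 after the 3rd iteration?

3.111

Iteration 1:
  x1 = (10 - (-2)·1.000) / (3) = 4.000
  x2 = (-5 - (-1)·1.000) / (3) = -1.333
Iteration 2:
  x1 = (10 - (-2)·-1.333) / (3) = 2.445
  x2 = (-5 - (-1)·4.000) / (3) = -0.333
Iteration 3:
  x1 = (10 - (-2)·-0.333) / (3) = 3.111
  x2 = (-5 - (-1)·2.445) / (3) = -0.852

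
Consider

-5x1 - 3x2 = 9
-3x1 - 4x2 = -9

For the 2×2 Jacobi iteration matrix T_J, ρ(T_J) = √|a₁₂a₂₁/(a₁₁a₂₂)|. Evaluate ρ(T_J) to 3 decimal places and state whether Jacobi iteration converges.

a₁₂a₂₁/(a₁₁a₂₂) = (-3)·(-3) / ((-5)·(-4)) = 0.450000
ρ = √|0.450000| = √0.450000 = 0.671
ρ < 1, so Jacobi converges

0.671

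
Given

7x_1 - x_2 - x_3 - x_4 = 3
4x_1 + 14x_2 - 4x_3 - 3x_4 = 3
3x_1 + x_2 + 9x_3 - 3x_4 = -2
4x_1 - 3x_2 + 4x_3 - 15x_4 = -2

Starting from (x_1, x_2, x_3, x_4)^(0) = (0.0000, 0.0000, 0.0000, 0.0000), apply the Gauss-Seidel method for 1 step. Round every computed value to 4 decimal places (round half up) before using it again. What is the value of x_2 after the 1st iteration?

Iteration 1:
  x_1 = (3 - (-1)·0.0000 - (-1)·0.0000 - (-1)·0.0000) / (7) = 0.4286
  x_2 = (3 - (4)·0.4286 - (-4)·0.0000 - (-3)·0.0000) / (14) = 0.0918
  x_3 = (-2 - (3)·0.4286 - (1)·0.0918 - (-3)·0.0000) / (9) = -0.3753
  x_4 = (-2 - (4)·0.4286 - (-3)·0.0918 - (4)·-0.3753) / (-15) = 0.1292

0.0918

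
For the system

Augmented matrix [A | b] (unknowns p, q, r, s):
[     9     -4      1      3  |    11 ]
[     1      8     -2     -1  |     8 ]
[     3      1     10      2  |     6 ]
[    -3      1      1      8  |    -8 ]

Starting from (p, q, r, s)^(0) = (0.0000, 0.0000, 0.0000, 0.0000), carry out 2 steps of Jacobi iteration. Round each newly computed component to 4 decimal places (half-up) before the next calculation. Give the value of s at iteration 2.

-0.7417

Iteration 1:
  p = (11 - (-4)·0.0000 - (1)·0.0000 - (3)·0.0000) / (9) = 1.2222
  q = (8 - (1)·0.0000 - (-2)·0.0000 - (-1)·0.0000) / (8) = 1.0000
  r = (6 - (3)·0.0000 - (1)·0.0000 - (2)·0.0000) / (10) = 0.6000
  s = (-8 - (-3)·0.0000 - (1)·0.0000 - (1)·0.0000) / (8) = -1.0000
Iteration 2:
  p = (11 - (-4)·1.0000 - (1)·0.6000 - (3)·-1.0000) / (9) = 1.9333
  q = (8 - (1)·1.2222 - (-2)·0.6000 - (-1)·-1.0000) / (8) = 0.8722
  r = (6 - (3)·1.2222 - (1)·1.0000 - (2)·-1.0000) / (10) = 0.3333
  s = (-8 - (-3)·1.2222 - (1)·1.0000 - (1)·0.6000) / (8) = -0.7417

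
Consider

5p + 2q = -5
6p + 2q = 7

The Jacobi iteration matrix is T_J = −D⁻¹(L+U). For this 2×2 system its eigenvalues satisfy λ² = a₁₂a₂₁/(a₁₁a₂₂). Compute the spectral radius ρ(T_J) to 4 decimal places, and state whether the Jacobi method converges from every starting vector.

a₁₂a₂₁/(a₁₁a₂₂) = (2)·(6) / ((5)·(2)) = 1.200000
ρ = √|1.200000| = √1.200000 = 1.0954
ρ > 1, so Jacobi diverges

1.0954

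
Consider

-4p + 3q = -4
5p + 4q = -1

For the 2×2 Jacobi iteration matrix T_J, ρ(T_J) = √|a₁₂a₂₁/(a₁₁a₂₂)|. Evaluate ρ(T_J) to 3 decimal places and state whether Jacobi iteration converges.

a₁₂a₂₁/(a₁₁a₂₂) = (3)·(5) / ((-4)·(4)) = -0.937500
ρ = √|-0.937500| = √0.937500 = 0.968
ρ < 1, so Jacobi converges

0.968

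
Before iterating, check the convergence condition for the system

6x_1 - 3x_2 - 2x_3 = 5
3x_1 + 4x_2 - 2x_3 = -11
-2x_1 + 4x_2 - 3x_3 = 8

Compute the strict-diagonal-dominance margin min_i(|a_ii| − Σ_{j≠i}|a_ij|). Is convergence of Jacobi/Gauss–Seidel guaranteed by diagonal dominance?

-3

row 1: |6| − (3+2) = 1
row 2: |4| − (3+2) = -1
row 3: |-3| − (2+4) = -3
minimum over rows = -3 → not strictly diagonally dominant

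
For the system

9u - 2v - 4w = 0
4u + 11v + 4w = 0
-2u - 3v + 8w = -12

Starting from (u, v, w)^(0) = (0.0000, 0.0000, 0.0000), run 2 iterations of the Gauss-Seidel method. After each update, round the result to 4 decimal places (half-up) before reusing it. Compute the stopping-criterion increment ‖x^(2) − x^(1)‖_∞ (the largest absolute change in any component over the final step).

Iteration 1:
  u = (0 - (-2)·0.0000 - (-4)·0.0000) / (9) = 0.0000
  v = (0 - (4)·0.0000 - (4)·0.0000) / (11) = 0.0000
  w = (-12 - (-2)·0.0000 - (-3)·0.0000) / (8) = -1.5000
Iteration 2:
  u = (0 - (-2)·0.0000 - (-4)·-1.5000) / (9) = -0.6667
  v = (0 - (4)·-0.6667 - (4)·-1.5000) / (11) = 0.7879
  w = (-12 - (-2)·-0.6667 - (-3)·0.7879) / (8) = -1.3712
Change: (-0.6667, 0.7879, 0.1288) → max |·| = 0.7879

0.7879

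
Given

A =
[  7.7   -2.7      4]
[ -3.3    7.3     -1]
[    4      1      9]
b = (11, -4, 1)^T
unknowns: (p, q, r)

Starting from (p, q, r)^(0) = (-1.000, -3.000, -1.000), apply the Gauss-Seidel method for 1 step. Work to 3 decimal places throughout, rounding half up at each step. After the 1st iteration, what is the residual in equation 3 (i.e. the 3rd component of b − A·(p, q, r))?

Iteration 1:
  p = (11 - (-2.7)·-3.000 - (4)·-1.000) / (7.7) = 0.896
  q = (-4 - (-3.3)·0.896 - (-1)·-1.000) / (7.3) = -0.280
  r = (1 - (4)·0.896 - (1)·-0.280) / (9) = -0.256
Residual b − A·x = (4.369, 0.745, 0.000)

0.000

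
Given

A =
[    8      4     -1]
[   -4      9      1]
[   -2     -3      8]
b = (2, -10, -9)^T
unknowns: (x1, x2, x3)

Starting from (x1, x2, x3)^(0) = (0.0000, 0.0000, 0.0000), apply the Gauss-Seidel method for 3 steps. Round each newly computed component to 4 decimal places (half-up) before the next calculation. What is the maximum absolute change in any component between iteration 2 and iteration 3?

0.1269

Iteration 1:
  x1 = (2 - (4)·0.0000 - (-1)·0.0000) / (8) = 0.2500
  x2 = (-10 - (-4)·0.2500 - (1)·0.0000) / (9) = -1.0000
  x3 = (-9 - (-2)·0.2500 - (-3)·-1.0000) / (8) = -1.4375
Iteration 2:
  x1 = (2 - (4)·-1.0000 - (-1)·-1.4375) / (8) = 0.5703
  x2 = (-10 - (-4)·0.5703 - (1)·-1.4375) / (9) = -0.6979
  x3 = (-9 - (-2)·0.5703 - (-3)·-0.6979) / (8) = -1.2441
Iteration 3:
  x1 = (2 - (4)·-0.6979 - (-1)·-1.2441) / (8) = 0.4434
  x2 = (-10 - (-4)·0.4434 - (1)·-1.2441) / (9) = -0.7758
  x3 = (-9 - (-2)·0.4434 - (-3)·-0.7758) / (8) = -1.3051
Change: (-0.1269, -0.0779, -0.0610) → max |·| = 0.1269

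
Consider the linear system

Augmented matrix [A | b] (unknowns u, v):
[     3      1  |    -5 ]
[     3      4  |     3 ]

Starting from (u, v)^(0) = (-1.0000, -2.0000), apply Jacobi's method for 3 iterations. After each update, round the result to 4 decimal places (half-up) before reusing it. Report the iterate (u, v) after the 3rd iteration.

(-2.1667, 2.3750)

Iteration 1:
  u = (-5 - (1)·-2.0000) / (3) = -1.0000
  v = (3 - (3)·-1.0000) / (4) = 1.5000
Iteration 2:
  u = (-5 - (1)·1.5000) / (3) = -2.1667
  v = (3 - (3)·-1.0000) / (4) = 1.5000
Iteration 3:
  u = (-5 - (1)·1.5000) / (3) = -2.1667
  v = (3 - (3)·-2.1667) / (4) = 2.3750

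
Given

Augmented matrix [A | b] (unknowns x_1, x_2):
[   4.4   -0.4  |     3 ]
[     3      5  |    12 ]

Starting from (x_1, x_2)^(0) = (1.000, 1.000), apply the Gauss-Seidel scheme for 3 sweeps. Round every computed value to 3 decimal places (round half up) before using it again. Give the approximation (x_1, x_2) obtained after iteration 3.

Iteration 1:
  x_1 = (3 - (-0.4)·1.000) / (4.4) = 0.773
  x_2 = (12 - (3)·0.773) / (5) = 1.936
Iteration 2:
  x_1 = (3 - (-0.4)·1.936) / (4.4) = 0.858
  x_2 = (12 - (3)·0.858) / (5) = 1.885
Iteration 3:
  x_1 = (3 - (-0.4)·1.885) / (4.4) = 0.853
  x_2 = (12 - (3)·0.853) / (5) = 1.888

(0.853, 1.888)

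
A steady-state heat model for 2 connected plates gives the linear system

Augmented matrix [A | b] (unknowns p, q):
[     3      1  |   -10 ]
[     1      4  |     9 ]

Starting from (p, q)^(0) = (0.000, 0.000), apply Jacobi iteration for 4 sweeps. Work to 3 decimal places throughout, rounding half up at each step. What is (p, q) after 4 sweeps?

(-4.424, 3.340)

Iteration 1:
  p = (-10 - (1)·0.000) / (3) = -3.333
  q = (9 - (1)·0.000) / (4) = 2.250
Iteration 2:
  p = (-10 - (1)·2.250) / (3) = -4.083
  q = (9 - (1)·-3.333) / (4) = 3.083
Iteration 3:
  p = (-10 - (1)·3.083) / (3) = -4.361
  q = (9 - (1)·-4.083) / (4) = 3.271
Iteration 4:
  p = (-10 - (1)·3.271) / (3) = -4.424
  q = (9 - (1)·-4.361) / (4) = 3.340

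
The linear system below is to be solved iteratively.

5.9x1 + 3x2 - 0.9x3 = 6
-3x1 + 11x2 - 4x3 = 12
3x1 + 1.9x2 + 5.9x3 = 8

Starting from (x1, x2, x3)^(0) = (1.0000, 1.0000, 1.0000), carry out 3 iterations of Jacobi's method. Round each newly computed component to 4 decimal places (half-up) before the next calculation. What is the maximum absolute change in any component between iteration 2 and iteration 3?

Iteration 1:
  x1 = (6 - (3)·1.0000 - (-0.9)·1.0000) / (5.9) = 0.6610
  x2 = (12 - (-3)·1.0000 - (-4)·1.0000) / (11) = 1.7273
  x3 = (8 - (3)·1.0000 - (1.9)·1.0000) / (5.9) = 0.5254
Iteration 2:
  x1 = (6 - (3)·1.7273 - (-0.9)·0.5254) / (5.9) = 0.2188
  x2 = (12 - (-3)·0.6610 - (-4)·0.5254) / (11) = 1.4622
  x3 = (8 - (3)·0.6610 - (1.9)·1.7273) / (5.9) = 0.4636
Iteration 3:
  x1 = (6 - (3)·1.4622 - (-0.9)·0.4636) / (5.9) = 0.3442
  x2 = (12 - (-3)·0.2188 - (-4)·0.4636) / (11) = 1.3192
  x3 = (8 - (3)·0.2188 - (1.9)·1.4622) / (5.9) = 0.7738
Change: (0.1254, -0.1430, 0.3102) → max |·| = 0.3102

0.3102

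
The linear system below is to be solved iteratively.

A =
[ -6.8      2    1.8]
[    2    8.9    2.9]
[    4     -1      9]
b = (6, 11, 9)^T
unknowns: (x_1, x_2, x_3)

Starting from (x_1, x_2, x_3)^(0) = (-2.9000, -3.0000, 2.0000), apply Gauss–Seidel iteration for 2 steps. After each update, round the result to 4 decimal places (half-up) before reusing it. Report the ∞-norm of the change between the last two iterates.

1.0418

Iteration 1:
  x_1 = (6 - (2)·-3.0000 - (1.8)·2.0000) / (-6.8) = -1.2353
  x_2 = (11 - (2)·-1.2353 - (2.9)·2.0000) / (8.9) = 0.8619
  x_3 = (9 - (4)·-1.2353 - (-1)·0.8619) / (9) = 1.6448
Iteration 2:
  x_1 = (6 - (2)·0.8619 - (1.8)·1.6448) / (-6.8) = -0.1935
  x_2 = (11 - (2)·-0.1935 - (2.9)·1.6448) / (8.9) = 0.7435
  x_3 = (9 - (4)·-0.1935 - (-1)·0.7435) / (9) = 1.1686
Change: (1.0418, -0.1184, -0.4762) → max |·| = 1.0418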